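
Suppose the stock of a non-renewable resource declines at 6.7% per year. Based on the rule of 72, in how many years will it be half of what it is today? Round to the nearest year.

roughly 11 years

The rule works in reverse for decay: 72/6.7 ≈ 10.75 years to halve.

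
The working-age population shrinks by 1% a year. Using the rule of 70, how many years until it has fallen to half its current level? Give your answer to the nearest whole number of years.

roughly 70 years

Falling at 1%, it halves about every 70/1 = 70.00 years.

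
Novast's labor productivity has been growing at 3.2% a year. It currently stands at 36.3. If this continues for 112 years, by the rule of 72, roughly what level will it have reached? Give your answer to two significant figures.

Doubling time ≈ 72/3.2 = 22.50 years.
112 years is 112/22.50 ≈ 4.98 doublings, a factor of 2^4.98 ≈ 31.56.
36.3 × 31.56 ≈ 1100.

approximately 1100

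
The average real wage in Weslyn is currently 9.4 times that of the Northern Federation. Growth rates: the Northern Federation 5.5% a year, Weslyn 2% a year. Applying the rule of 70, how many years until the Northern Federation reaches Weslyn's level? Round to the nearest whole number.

around 65 years

the Northern Federation gains on Weslyn at 5.5% − 2% = 3.5 points a year.
At that relative rate the gap halves every 70/3.5 ≈ 20.00 years.
A 9.4 times gap takes log₂(9.4) ≈ 3.23 halvings to close: 3.23 × 20.00 ≈ 65 years.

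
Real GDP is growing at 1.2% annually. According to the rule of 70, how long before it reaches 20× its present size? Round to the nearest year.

Doubling time ≈ 70/1.2 = 58.33 years.
20× is log₂ 20 ≈ 4.32 doublings, so ≈ 4.32 × 58.33 = 252 years.

around 252 years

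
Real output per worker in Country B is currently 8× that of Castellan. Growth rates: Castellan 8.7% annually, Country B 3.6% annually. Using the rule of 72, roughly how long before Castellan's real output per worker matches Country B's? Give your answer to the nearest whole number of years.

What matters is the difference: 5.1 pp.
Rule of 72 on the gap: the ratio halves every 72/5.1 ≈ 14.12 years.
An 8× gap closes after 3 halvings: 3 × 14.12 ≈ 42 years.

approximately 42 years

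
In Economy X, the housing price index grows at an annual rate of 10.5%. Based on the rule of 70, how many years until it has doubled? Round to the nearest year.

about 7 years

At 10.5%, doubling takes about 70/10.5 = 6.67 years.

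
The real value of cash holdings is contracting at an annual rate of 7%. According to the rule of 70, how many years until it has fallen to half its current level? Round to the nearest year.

around 10 years

Falling at 7%, it halves about every 70/7 = 10.00 years.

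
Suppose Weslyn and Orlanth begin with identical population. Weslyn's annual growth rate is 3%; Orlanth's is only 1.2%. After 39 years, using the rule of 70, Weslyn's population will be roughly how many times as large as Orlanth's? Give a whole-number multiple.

Rate gap = 3% − 1.2% = 1.8 points.
The ratio doubles every 70/1.8 ≈ 38.89 years.
39/38.89 ≈ 1.00 doublings → ratio ≈ 2^1.00 ≈ 2.

about 2 times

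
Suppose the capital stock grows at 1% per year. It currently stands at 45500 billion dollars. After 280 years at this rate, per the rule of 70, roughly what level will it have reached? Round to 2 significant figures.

≈ 730000 billion dollars

It doubles every 70/1 ≈ 70.00 years, so 280 years is 4.00 doublings.
2^4.00 ≈ 16.00; 45500 × 16.00 ≈ 730000 billion dollars.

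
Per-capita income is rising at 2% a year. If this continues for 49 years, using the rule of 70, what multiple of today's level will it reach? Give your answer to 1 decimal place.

Doubles every ≈ 35.00 years (70/2).
49 years is 1.40 doublings; 2^1.40 ≈ 2.6×.

approximately 2.6 times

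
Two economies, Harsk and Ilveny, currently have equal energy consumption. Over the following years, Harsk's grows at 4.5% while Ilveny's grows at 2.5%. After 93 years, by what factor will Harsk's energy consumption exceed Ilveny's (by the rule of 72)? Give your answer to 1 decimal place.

Harsk pulls ahead at 2 pp per year, so the ratio doubles every 72/2 ≈ 36.00 years.
In 93 years that's 2.58 doublings: 2^2.58 ≈ 6.0.

approximately 6.0 times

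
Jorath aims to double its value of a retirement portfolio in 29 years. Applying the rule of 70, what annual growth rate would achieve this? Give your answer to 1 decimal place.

around 2.4%

70 / 29 ≈ 2.41, so about 2.4% a year.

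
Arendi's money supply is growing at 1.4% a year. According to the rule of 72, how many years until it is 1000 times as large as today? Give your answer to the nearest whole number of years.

Doubling time ≈ 72/1.4 = 51.43 years.
Reaching 1000× takes log₂(1000) ≈ 9.97 doublings.
9.97 × 51.43 ≈ 513 years.

approximately 513 years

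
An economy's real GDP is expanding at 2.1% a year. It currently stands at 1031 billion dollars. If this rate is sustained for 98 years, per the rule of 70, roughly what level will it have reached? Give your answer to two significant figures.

approximately 7900 billion dollars

Doubling time ≈ 70/2.1 = 33.33 years.
98 years is 98/33.33 ≈ 2.94 doublings, a factor of 2^2.94 ≈ 7.67.
1031 × 7.67 ≈ 7900 billion dollars.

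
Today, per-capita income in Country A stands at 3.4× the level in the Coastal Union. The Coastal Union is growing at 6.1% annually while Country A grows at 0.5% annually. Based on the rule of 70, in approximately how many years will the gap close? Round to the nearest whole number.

the Coastal Union gains on Country A at 6.1% − 0.5% = 5.6 points a year.
At that relative rate the gap halves every 70/5.6 ≈ 12.50 years.
A 3.4× gap takes log₂(3.4) ≈ 1.77 halvings to close: 1.77 × 12.50 ≈ 22 years.

approximately 22 years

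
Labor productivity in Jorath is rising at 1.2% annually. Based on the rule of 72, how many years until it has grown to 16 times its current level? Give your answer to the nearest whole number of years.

approximately 240 years

At 1.2% it doubles every 72/1.2 ≈ 60.00 years.
16 = 2^4, so 4 doublings → 240 years.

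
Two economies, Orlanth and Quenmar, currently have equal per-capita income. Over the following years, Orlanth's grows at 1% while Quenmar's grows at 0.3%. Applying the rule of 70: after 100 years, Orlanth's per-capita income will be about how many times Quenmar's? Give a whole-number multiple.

Rate gap = 1% − 0.3% = 0.7 points.
The ratio doubles every 70/0.7 ≈ 100.00 years.
100/100.00 ≈ 1.00 doublings → ratio ≈ 2^1.00 ≈ 2.

approximately 2 times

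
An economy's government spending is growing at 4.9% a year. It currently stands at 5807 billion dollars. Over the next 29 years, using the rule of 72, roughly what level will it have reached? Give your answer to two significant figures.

roughly 23000 billion dollars

It doubles every 72/4.9 ≈ 14.69 years, so 29 years is 1.97 doublings.
2^1.97 ≈ 3.92; 5807 × 3.92 ≈ 23000 billion dollars.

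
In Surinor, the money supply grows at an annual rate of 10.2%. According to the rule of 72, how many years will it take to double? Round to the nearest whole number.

7 years

Doubling time ≈ 72 / 10.2 = 7.06 years.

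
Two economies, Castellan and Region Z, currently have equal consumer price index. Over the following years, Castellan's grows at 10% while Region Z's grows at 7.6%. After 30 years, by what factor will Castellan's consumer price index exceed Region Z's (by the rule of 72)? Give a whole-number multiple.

Castellan pulls ahead at 2.4 pp per year, so the ratio doubles every 72/2.4 ≈ 30.00 years.
In 30 years that's 1.00 doublings: 2^1.00 ≈ 2.

around 2 times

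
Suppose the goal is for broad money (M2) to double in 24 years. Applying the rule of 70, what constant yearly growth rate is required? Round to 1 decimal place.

70 / 24 ≈ 2.92, so about 2.9% per year.

≈ 2.9% per year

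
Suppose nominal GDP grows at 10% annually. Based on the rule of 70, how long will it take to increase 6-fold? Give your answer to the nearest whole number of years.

around 18 years

At 10% it doubles every 70/10 ≈ 7.00 years.
Reaching 6× takes log₂(6) ≈ 2.58 doublings.
2.58 × 7.00 ≈ 18 years.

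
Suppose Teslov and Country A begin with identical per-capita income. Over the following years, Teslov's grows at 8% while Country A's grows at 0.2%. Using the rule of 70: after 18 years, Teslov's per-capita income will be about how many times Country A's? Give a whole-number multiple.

about 4 times

Rate gap = 8% − 0.2% = 7.8 points.
The ratio doubles every 70/7.8 ≈ 8.97 years.
18/8.97 ≈ 2.01 doublings → ratio ≈ 2^2.01 ≈ 4.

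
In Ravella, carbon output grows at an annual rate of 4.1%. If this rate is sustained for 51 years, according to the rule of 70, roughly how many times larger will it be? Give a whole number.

At 4.1% one doubling takes ≈ 17.07 years; 51 years is 3 of them, so ×8.

about 8 times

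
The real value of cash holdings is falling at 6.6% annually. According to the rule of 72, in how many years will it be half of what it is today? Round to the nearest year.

roughly 11 years

Falling at 6.6%, it halves about every 72/6.6 = 10.91 years.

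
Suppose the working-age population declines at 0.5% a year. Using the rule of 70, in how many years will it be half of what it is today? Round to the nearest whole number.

roughly 140 years

Falling at 0.5%, it halves about every 70/0.5 = 140.00 years.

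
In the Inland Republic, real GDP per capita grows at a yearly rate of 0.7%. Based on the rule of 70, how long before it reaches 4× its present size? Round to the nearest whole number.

One doubling takes 70/0.7 = 100.00 years.
4× is 2 doublings, so 2 × 100.00 ≈ 200 years.

≈ 200 years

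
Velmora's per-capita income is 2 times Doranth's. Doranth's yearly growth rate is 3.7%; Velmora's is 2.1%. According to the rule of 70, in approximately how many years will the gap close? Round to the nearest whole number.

approximately 44 years

The growth-rate gap is 3.7% − 2.1% = 1.6 percentage points.
So the ratio between them halves every 70/1.6 ≈ 43.75 years.
A 2 times gap closes after 1 halving: 1 × 43.75 ≈ 44 years.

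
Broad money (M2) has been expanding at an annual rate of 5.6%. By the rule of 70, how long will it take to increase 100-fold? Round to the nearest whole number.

Doubling time ≈ 70/5.6 = 12.50 years.
100× is log₂ 100 ≈ 6.64 doublings, so ≈ 6.64 × 12.50 = 83 years.

roughly 83 years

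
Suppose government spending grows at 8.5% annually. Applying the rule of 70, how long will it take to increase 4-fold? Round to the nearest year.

At 8.5% it doubles every 70/8.5 ≈ 8.24 years.
Getting to 4× needs 2 doublings: 2 × 8.24 ≈ 16 years.

approximately 16 years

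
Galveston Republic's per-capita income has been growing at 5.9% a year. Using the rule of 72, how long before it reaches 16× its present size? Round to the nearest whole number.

Doubling time ≈ 72/5.9 = 12.20 years.
16 = 2^4, so 4 doublings → 49 years.

approximately 49 years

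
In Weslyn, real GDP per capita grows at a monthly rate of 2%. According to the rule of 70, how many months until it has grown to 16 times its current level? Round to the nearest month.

One doubling takes 70/2 = 35.00 months.
Getting to 16× needs 4 doublings: 4 × 35.00 ≈ 140 months.

≈ 140 months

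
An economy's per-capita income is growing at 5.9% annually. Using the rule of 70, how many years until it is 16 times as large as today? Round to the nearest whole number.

Doubling time ≈ 70/5.9 = 11.86 years.
16× is 4 doublings, so 4 × 11.86 ≈ 47 years.

about 47 years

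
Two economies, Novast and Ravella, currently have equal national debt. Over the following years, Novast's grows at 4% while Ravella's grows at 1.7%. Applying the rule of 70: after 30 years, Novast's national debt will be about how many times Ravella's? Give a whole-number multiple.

Rate gap = 4% − 1.7% = 2.3 points.
The ratio doubles every 70/2.3 ≈ 30.43 years.
30/30.43 ≈ 0.99 doublings → ratio ≈ 2^0.99 ≈ 2.

about 2 times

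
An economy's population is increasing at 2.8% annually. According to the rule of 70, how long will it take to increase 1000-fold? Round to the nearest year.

about 249 years

One doubling takes 70/2.8 = 25.00 years.
Reaching 1000× takes log₂(1000) ≈ 9.97 doublings.
9.97 × 25.00 ≈ 249 years.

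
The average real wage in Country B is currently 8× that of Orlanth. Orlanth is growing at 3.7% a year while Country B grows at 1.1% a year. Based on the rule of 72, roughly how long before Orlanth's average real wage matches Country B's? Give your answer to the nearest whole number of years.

about 83 years

The growth-rate gap is 3.7% − 1.1% = 2.6 percentage points.
So the ratio between them halves every 72/2.6 ≈ 27.69 years.
An 8× gap closes after 3 halvings: 3 × 27.69 ≈ 83 years.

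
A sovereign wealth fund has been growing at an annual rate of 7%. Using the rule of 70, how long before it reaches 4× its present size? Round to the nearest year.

around 20 years

At 7% it doubles every 70/7 ≈ 10.00 years.
4 = 2^2, so 2 doublings → 20 years.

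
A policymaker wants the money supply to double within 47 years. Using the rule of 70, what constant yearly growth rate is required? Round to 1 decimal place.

70 / 47 ≈ 1.49, so about 1.5% per year.

roughly 1.5%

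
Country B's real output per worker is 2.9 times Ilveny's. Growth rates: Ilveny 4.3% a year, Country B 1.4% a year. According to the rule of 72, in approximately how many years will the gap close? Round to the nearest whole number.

38 years

What matters is the difference: 2.9 pp.
Rule of 72 on the gap: the ratio halves every 72/2.9 ≈ 24.83 years.
A 2.9 times gap takes log₂(2.9) ≈ 1.54 halvings to close: 1.54 × 24.83 ≈ 38 years.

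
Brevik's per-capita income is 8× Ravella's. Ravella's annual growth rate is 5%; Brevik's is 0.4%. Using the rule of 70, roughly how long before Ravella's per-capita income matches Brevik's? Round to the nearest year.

The growth-rate gap is 5% − 0.4% = 4.6 percentage points.
So the ratio between them halves every 70/4.6 ≈ 15.22 years.
An 8× gap closes after 3 halvings: 3 × 15.22 ≈ 46 years.

roughly 46 years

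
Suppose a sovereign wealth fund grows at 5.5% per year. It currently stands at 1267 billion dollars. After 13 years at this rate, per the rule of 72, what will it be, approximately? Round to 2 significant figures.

It doubles every 72/5.5 ≈ 13.09 years, so 13 years is 0.99 doublings.
2^0.99 ≈ 1.99; 1267 × 1.99 ≈ 2500 billion dollars.

approximately 2500 billion dollars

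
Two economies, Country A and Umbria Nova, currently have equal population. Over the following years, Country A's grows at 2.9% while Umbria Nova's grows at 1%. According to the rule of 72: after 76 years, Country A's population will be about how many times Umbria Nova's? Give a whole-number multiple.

≈ 4 times

Rate gap = 2.9% − 1% = 1.9 points.
The ratio doubles every 72/1.9 ≈ 37.89 years.
76/37.89 ≈ 2.01 doublings → ratio ≈ 2^2.01 ≈ 4.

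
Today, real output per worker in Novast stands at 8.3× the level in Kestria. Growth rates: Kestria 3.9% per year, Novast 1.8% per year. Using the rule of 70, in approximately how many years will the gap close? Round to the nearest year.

roughly 102 years

The growth-rate gap is 3.9% − 1.8% = 2.1 percentage points.
So the ratio between them halves every 70/2.1 ≈ 33.33 years.
An 8.3× gap takes log₂(8.3) ≈ 3.05 halvings to close: 3.05 × 33.33 ≈ 102 years.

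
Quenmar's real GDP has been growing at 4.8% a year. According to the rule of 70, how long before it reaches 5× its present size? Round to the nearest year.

roughly 34 years

At 4.8% it doubles every 70/4.8 ≈ 14.58 years.
Reaching 5× takes log₂(5) ≈ 2.32 doublings.
2.32 × 14.58 ≈ 34 years.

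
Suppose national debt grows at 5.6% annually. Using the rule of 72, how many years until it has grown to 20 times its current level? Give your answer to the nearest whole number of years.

approximately 56 years

One doubling takes 72/5.6 = 12.86 years.
20× is log₂ 20 ≈ 4.32 doublings, so ≈ 4.32 × 12.86 = 56 years.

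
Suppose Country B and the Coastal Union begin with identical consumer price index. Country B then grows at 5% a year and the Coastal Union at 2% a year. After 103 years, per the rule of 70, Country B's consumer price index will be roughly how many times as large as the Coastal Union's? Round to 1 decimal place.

≈ 21.3 times

Rate gap = 5% − 2% = 3 points.
The ratio doubles every 70/3 ≈ 23.33 years.
103/23.33 ≈ 4.41 doublings → ratio ≈ 2^4.41 ≈ 21.3.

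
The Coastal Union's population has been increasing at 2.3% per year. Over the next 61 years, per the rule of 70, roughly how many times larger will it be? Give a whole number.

Doubling time ≈ 70/2.3 = 30.43 years.
61/30.43 ≈ 2 doublings, so about 2^2 = 4×.

around 4 times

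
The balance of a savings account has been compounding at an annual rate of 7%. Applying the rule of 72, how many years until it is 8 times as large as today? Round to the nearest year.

≈ 31 years

One doubling takes 72/7 = 10.29 years.
Getting to 8× needs 3 doublings: 3 × 10.29 ≈ 31 years.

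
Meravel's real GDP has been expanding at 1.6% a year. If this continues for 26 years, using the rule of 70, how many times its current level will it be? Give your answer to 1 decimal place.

Doubles every ≈ 43.75 years (70/1.6).
26 years is 0.59 doublings; 2^0.59 ≈ 1.5×.

roughly 1.5 times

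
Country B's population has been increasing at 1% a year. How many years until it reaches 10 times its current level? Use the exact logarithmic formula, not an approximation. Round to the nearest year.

t = ln(10) / ln(1 + 0.01) = 2.3026 / 0.009950 ≈ 231.42.
≈ 231 years.

231 years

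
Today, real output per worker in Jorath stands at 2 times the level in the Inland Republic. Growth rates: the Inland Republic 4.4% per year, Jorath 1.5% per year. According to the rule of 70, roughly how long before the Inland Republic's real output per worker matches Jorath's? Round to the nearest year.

The growth-rate gap is 4.4% − 1.5% = 2.9 percentage points.
So the ratio between them halves every 70/2.9 ≈ 24.14 years.
A 2 times gap closes after 1 halving: 1 × 24.14 ≈ 24 years.

approximately 24 years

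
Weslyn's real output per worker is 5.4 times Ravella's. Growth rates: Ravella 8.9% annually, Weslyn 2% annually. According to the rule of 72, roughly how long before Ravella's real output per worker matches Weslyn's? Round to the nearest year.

Ravella gains on Weslyn at 8.9% − 2% = 6.9 points a year.
At that relative rate the gap halves every 72/6.9 ≈ 10.43 years.
A 5.4 times gap takes log₂(5.4) ≈ 2.43 halvings to close: 2.43 × 10.43 ≈ 25 years.

about 25 years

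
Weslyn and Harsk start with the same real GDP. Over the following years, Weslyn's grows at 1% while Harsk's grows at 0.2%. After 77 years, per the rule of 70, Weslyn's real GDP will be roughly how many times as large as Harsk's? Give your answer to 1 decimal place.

Rate gap = 1% − 0.2% = 0.8 points.
The ratio doubles every 70/0.8 ≈ 87.50 years.
77/87.50 ≈ 0.88 doublings → ratio ≈ 2^0.88 ≈ 1.8.

about 1.8 times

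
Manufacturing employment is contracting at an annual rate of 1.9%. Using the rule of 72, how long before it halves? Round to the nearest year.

Falling at 1.9%, it halves about every 72/1.9 = 37.89 years.

about 38 years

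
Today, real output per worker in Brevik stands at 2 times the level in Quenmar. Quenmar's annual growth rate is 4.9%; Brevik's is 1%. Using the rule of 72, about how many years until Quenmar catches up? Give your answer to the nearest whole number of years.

about 18 years

Quenmar gains on Brevik at 4.9% − 1% = 3.9 points a year.
At that relative rate the gap halves every 72/3.9 ≈ 18.46 years.
A 2 times gap closes after 1 halving: 1 × 18.46 ≈ 18 years.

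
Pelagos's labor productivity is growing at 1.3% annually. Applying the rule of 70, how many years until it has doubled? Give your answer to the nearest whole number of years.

Doubling time ≈ 70 / 1.3 = 53.85 years.

about 54 years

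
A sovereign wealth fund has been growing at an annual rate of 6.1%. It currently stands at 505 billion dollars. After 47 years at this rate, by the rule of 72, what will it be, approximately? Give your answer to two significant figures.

Doubling time ≈ 72/6.1 = 11.80 years.
47 years is 47/11.80 ≈ 3.98 doublings, a factor of 2^3.98 ≈ 15.78.
505 × 15.78 ≈ 8000 billion dollars.

roughly 8000 billion dollars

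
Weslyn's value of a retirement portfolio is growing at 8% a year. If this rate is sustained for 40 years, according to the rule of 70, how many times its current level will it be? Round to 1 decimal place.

Doubling time ≈ 70/8 = 8.75 years.
40 years / 8.75 ≈ 4.57 doublings → factor 2^4.57 ≈ 23.8.

around 23.8 times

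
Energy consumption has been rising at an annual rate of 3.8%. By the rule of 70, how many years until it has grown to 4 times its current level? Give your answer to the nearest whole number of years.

Doubling time ≈ 70/3.8 = 18.42 years.
Getting to 4× needs 2 doublings: 2 × 18.42 ≈ 37 years.

around 37 years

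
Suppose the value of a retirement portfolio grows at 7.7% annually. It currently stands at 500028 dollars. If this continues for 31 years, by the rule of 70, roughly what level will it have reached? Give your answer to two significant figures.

≈ 5300000 dollars

Doubling time ≈ 70/7.7 = 9.09 years.
31 years is 31/9.09 ≈ 3.41 doublings, a factor of 2^3.41 ≈ 10.63.
500028 × 10.63 ≈ 5300000 dollars.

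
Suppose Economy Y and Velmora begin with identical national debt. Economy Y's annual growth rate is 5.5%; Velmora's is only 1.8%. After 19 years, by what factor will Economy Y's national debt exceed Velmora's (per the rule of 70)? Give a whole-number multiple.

≈ 2 times

Economy Y pulls ahead at 3.7 pp per year, so the ratio doubles every 70/3.7 ≈ 18.92 years.
In 19 years that's 1.00 doublings: 2^1.00 ≈ 2.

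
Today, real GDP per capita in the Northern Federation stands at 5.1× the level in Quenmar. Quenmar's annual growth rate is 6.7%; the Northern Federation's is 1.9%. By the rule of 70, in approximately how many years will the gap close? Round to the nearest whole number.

about 34 years

The growth-rate gap is 6.7% − 1.9% = 4.8 percentage points.
So the ratio between them halves every 70/4.8 ≈ 14.58 years.
A 5.1× gap takes log₂(5.1) ≈ 2.35 halvings to close: 2.35 × 14.58 ≈ 34 years.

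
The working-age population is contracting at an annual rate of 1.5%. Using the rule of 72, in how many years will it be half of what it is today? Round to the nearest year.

The rule works in reverse for decay: 72/1.5 ≈ 48.00 years to halve.

approximately 48 years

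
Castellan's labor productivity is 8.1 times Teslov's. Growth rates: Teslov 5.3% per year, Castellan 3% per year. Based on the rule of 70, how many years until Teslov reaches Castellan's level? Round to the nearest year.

The growth-rate gap is 5.3% − 3% = 2.3 percentage points.
So the ratio between them halves every 70/2.3 ≈ 30.43 years.
An 8.1 times gap takes log₂(8.1) ≈ 3.02 halvings to close: 3.02 × 30.43 ≈ 92 years.

92 years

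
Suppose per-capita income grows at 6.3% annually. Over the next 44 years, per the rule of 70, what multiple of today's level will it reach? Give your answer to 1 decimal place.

Doubling time ≈ 70/6.3 = 11.11 years.
44 years / 11.11 ≈ 3.96 doublings → factor 2^3.96 ≈ 15.6.

approximately 15.6 times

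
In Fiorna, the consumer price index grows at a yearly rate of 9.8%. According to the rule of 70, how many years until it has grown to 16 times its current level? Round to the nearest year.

≈ 29 years

Doubling time ≈ 70/9.8 = 7.14 years.
16 = 2^4, so 4 doublings → 29 years.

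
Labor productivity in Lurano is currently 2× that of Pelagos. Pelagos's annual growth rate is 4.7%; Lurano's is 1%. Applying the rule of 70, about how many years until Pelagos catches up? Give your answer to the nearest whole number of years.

The growth-rate gap is 4.7% − 1% = 3.7 percentage points.
So the ratio between them halves every 70/3.7 ≈ 18.92 years.
A 2× gap closes after 1 halving: 1 × 18.92 ≈ 19 years.

about 19 years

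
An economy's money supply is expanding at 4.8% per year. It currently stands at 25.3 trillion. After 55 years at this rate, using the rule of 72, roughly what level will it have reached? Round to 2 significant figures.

Doubling time ≈ 72/4.8 = 15.00 years.
55 years is 55/15.00 ≈ 3.67 doublings, a factor of 2^3.67 ≈ 12.73.
25.3 × 12.73 ≈ 320 trillion.

approximately 320 trillion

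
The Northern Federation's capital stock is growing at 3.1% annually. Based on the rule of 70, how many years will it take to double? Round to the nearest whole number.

roughly 23 years

Doubling time ≈ 70 / 3.1 = 22.58 years.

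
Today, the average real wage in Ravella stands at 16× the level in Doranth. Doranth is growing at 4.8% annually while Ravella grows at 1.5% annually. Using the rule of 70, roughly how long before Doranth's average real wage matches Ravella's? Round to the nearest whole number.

Doranth gains on Ravella at 4.8% − 1.5% = 3.3 points a year.
At that relative rate the gap halves every 70/3.3 ≈ 21.21 years.
A 16× gap closes after 4 halvings: 4 × 21.21 ≈ 85 years.

≈ 85 years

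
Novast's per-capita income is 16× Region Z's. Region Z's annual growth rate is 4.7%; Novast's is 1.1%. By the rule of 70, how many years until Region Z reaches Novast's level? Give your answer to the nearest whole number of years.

What matters is the difference: 3.6 pp.
Rule of 70 on the gap: the ratio halves every 70/3.6 ≈ 19.44 years.
A 16× gap closes after 4 halvings: 4 × 19.44 ≈ 78 years.

about 78 years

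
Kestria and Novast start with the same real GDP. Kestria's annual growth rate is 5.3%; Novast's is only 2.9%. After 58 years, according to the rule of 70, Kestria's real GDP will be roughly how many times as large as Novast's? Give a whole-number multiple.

Kestria pulls ahead at 2.4 pp per year, so the ratio doubles every 70/2.4 ≈ 29.17 years.
In 58 years that's 1.99 doublings: 2^1.99 ≈ 4.

4 times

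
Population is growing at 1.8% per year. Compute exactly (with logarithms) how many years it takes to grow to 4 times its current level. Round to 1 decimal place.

t = ln(4) / ln(1 + 0.018) = 1.3863 / 0.017840 ≈ 77.71.

77.7 years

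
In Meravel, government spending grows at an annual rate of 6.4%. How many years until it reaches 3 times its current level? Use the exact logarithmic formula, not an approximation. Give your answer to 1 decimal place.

t = ln(3) / ln(1 + 0.064) = 1.0986 / 0.062035 ≈ 17.71.

17.7 years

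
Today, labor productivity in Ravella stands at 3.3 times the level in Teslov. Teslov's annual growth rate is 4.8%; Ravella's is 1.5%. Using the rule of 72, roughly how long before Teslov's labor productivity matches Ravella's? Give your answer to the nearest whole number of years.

Teslov gains on Ravella at 4.8% − 1.5% = 3.3 points a year.
At that relative rate the gap halves every 72/3.3 ≈ 21.82 years.
A 3.3 times gap takes log₂(3.3) ≈ 1.72 halvings to close: 1.72 × 21.82 ≈ 38 years.

approximately 38 years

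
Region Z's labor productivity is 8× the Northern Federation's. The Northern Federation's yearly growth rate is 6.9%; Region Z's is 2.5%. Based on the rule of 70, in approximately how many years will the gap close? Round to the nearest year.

the Northern Federation gains on Region Z at 6.9% − 2.5% = 4.4 points a year.
At that relative rate the gap halves every 70/4.4 ≈ 15.91 years.
An 8× gap closes after 3 halvings: 3 × 15.91 ≈ 48 years.

48 years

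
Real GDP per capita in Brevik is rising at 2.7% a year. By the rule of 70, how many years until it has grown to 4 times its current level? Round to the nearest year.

about 52 years

Doubling time ≈ 70/2.7 = 25.93 years.
Getting to 4× needs 2 doublings: 2 × 25.93 ≈ 52 years.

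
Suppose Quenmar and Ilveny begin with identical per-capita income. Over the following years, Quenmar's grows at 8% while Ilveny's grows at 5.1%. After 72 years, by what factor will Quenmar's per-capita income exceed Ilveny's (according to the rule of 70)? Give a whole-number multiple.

8 times

Quenmar pulls ahead at 2.9 pp per year, so the ratio doubles every 70/2.9 ≈ 24.14 years.
In 72 years that's 2.98 doublings: 2^2.98 ≈ 8.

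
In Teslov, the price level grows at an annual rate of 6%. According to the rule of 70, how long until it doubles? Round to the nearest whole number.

70/6 ≈ 11.67, so it doubles roughly every 12 years.

≈ 12 years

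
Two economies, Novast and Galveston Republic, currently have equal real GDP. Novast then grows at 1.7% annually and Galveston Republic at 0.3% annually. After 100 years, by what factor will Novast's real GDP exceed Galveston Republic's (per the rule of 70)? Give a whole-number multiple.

roughly 4 times

Novast pulls ahead at 1.4 pp per year, so the ratio doubles every 70/1.4 ≈ 50.00 years.
In 100 years that's 2.00 doublings: 2^2.00 ≈ 4.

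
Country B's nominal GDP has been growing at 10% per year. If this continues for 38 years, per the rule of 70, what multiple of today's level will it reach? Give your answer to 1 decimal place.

about 43.1 times

Doubling time ≈ 70/10 = 7.00 years.
38 years / 7.00 ≈ 5.43 doublings → factor 2^5.43 ≈ 43.1.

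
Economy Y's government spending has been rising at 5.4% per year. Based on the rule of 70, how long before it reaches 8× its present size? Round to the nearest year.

At 5.4% it doubles every 70/5.4 ≈ 12.96 years.
8 = 2^3, so 3 doublings → 39 years.

approximately 39 years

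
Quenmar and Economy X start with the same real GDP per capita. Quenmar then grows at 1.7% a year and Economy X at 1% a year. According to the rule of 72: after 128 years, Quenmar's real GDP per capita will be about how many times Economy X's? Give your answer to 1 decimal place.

Only the 0.7-point difference matters.
72/0.7 ≈ 102.86 years per doubling of the ratio; 128 years gives 1.24 doublings, so ≈ 2.4×.

roughly 2.4 times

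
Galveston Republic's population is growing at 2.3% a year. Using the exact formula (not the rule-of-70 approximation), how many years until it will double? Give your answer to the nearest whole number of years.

30 years

t = ln(2) / ln(1 + 0.023) = 0.6931 / 0.022739 ≈ 30.48.
≈ 30 years.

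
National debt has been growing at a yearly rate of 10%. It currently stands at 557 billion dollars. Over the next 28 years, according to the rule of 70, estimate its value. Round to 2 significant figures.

Doubling time ≈ 70/10 = 7.00 years.
28 years is 28/7.00 ≈ 4.00 doublings, a factor of 2^4.00 ≈ 16.00.
557 × 16.00 ≈ 8900 billion dollars.

approximately 8900 billion dollars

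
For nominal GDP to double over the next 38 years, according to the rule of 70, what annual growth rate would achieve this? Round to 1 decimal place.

70 / 38 ≈ 1.84, so about 1.8% annually.

around 1.8% annually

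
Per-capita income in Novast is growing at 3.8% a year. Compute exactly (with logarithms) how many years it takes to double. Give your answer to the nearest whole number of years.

19 years

t = ln(2) / ln(1 + 0.038) = 0.6931 / 0.037296 ≈ 18.58.
≈ 19 years.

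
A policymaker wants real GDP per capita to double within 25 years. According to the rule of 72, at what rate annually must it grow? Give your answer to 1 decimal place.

2.9% annually

72 / 25 ≈ 2.88, so about 2.9% annually.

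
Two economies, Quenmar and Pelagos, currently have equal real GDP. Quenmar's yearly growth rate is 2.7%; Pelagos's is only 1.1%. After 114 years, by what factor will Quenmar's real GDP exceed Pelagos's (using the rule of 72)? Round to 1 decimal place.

around 5.8 times

Quenmar pulls ahead at 1.6 pp per year, so the ratio doubles every 72/1.6 ≈ 45.00 years.
In 114 years that's 2.53 doublings: 2^2.53 ≈ 5.8.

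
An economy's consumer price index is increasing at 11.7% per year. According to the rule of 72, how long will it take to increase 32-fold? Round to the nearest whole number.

around 31 years

One doubling takes 72/11.7 = 6.15 years.
32 = 2^5, so 5 doublings → 31 years.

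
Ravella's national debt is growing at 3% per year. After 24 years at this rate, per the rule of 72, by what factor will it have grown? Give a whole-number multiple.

Doubling time ≈ 72/3 = 24.00 years.
24/24.00 ≈ 1 doubling, so about 2^1 = 2×.

≈ 2 times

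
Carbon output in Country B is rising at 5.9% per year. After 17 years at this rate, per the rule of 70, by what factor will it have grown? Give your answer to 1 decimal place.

Doubles every ≈ 11.86 years (70/5.9).
17 years is 1.43 doublings; 2^1.43 ≈ 2.7×.

≈ 2.7 times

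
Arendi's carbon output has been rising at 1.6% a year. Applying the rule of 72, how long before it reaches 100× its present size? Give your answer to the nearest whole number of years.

Doubling time ≈ 72/1.6 = 45.00 years.
Reaching 100× takes log₂(100) ≈ 6.64 doublings.
6.64 × 45.00 ≈ 299 years.

299 years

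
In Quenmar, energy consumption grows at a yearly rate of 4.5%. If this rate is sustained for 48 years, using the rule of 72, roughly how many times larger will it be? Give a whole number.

Doubling time ≈ 72/4.5 = 16.00 years.
48/16.00 ≈ 3 doublings, so about 2^3 = 8×.

around 8 times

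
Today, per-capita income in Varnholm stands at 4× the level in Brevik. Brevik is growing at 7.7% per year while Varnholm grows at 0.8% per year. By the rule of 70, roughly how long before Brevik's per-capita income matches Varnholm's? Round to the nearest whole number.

20 years

Brevik gains on Varnholm at 7.7% − 0.8% = 6.9 points a year.
At that relative rate the gap halves every 70/6.9 ≈ 10.14 years.
A 4× gap closes after 2 halvings: 2 × 10.14 ≈ 20 years.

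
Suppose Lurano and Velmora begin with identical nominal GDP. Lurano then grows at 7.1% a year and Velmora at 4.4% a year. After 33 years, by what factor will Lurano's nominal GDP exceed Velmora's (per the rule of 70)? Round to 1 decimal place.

2.4 times

Rate gap = 7.1% − 4.4% = 2.7 points.
The ratio doubles every 70/2.7 ≈ 25.93 years.
33/25.93 ≈ 1.27 doublings → ratio ≈ 2^1.27 ≈ 2.4.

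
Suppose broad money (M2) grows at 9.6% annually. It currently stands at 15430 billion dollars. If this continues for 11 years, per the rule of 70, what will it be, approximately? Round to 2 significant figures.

Doubling time ≈ 70/9.6 = 7.29 years.
11 years is 11/7.29 ≈ 1.51 doublings, a factor of 2^1.51 ≈ 2.85.
15430 × 2.85 ≈ 44000 billion dollars.

≈ 44000 billion dollars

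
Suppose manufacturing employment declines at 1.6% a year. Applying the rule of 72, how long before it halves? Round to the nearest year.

Halving time ≈ 72 / 1.6 = 45.00 → 45 years.

45 years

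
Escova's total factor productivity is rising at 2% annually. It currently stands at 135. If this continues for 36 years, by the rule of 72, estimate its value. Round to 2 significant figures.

about 270

Doubling time ≈ 72/2 = 36.00 years.
36 years is 36/36.00 ≈ 1.00 doublings, a factor of 2^1.00 ≈ 2.00.
135 × 2.00 ≈ 270.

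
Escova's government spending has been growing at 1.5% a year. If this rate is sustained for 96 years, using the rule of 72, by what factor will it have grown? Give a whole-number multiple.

Doubling time ≈ 72/1.5 = 48.00 years.
96/48.00 ≈ 2 doublings, so about 2^2 = 4×.

approximately 4 times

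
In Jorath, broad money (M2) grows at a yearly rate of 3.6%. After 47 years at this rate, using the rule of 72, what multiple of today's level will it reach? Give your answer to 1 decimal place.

Doubles every ≈ 20.00 years (72/3.6).
47 years is 2.35 doublings; 2^2.35 ≈ 5.1×.

roughly 5.1 times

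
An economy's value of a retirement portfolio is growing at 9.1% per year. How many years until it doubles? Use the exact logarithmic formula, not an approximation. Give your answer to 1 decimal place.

t = ln(2) / ln(1 + 0.091) = 0.6931 / 0.087095 ≈ 7.96.

8.0 years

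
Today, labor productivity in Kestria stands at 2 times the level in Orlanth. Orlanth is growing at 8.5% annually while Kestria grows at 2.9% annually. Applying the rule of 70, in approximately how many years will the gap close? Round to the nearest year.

approximately 13 years

What matters is the difference: 5.6 pp.
Rule of 70 on the gap: the ratio halves every 70/5.6 ≈ 12.50 years.
A 2 times gap closes after 1 halving: 1 × 12.50 ≈ 13 years.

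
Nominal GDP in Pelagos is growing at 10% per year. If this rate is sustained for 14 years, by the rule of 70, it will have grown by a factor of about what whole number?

At 10% one doubling takes ≈ 7.00 years; 14 years is 2 of them, so ×4.

roughly 4 times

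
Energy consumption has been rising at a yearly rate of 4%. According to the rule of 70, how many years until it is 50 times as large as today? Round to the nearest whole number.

One doubling takes 70/4 = 17.50 years.
Reaching 50× takes log₂(50) ≈ 5.64 doublings.
5.64 × 17.50 ≈ 99 years.

about 99 years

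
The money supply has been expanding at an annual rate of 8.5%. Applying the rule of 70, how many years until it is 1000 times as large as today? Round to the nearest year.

about 82 years

At 8.5% it doubles every 70/8.5 ≈ 8.24 years.
1000× is log₂ 1000 ≈ 9.97 doublings, so ≈ 9.97 × 8.24 = 82 years.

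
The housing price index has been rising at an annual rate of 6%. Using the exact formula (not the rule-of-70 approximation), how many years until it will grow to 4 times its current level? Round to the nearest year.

t = ln(4) / ln(1 + 0.06) = 1.3863 / 0.058269 ≈ 23.79.
≈ 24 years.

24 years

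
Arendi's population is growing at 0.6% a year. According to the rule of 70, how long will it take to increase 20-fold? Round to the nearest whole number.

One doubling takes 70/0.6 = 116.67 years.
Reaching 20× takes log₂(20) ≈ 4.32 doublings.
4.32 × 116.67 ≈ 504 years.

about 504 years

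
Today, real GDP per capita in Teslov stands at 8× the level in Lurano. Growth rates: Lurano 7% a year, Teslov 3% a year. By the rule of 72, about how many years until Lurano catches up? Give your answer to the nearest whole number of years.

roughly 54 years

What matters is the difference: 4 pp.
Rule of 72 on the gap: the ratio halves every 72/4 ≈ 18.00 years.
An 8× gap closes after 3 halvings: 3 × 18.00 ≈ 54 years.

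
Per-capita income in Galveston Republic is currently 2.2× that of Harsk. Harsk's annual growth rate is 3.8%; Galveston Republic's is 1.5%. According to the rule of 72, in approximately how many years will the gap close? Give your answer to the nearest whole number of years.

roughly 36 years

What matters is the difference: 2.3 pp.
Rule of 72 on the gap: the ratio halves every 72/2.3 ≈ 31.30 years.
A 2.2× gap takes log₂(2.2) ≈ 1.14 halvings to close: 1.14 × 31.30 ≈ 36 years.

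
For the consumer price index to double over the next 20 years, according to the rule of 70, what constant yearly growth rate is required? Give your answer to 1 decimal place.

70 / 20 ≈ 3.50, so about 3.5% per year.

approximately 3.5%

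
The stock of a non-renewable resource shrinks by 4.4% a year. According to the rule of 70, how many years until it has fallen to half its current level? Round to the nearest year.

Falling at 4.4%, it halves about every 70/4.4 = 15.91 years.

≈ 16 years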